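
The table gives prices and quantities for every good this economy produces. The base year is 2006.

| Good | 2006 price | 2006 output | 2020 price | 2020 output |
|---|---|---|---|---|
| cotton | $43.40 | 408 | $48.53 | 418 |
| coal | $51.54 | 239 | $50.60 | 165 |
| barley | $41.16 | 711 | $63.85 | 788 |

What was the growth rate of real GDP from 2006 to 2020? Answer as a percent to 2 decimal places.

-0.36%

Real GDP 2006 = Nominal GDP 2006 = 43.40·408 + 51.54·239 + 41.16·711 = 59290.02.
Real GDP 2020 (at 2006 prices) = 43.40·418 + 51.54·165 + 41.16·788 = 59079.38.
Real growth = 59079.38/59290.02 − 1 = -0.0036.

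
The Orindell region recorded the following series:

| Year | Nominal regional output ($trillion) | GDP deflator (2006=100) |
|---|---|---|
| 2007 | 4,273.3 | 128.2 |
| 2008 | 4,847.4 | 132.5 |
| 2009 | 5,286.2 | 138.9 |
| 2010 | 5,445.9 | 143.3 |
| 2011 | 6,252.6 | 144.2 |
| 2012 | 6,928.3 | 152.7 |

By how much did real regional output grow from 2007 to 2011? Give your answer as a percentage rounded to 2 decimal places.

Real regional output 2007 = 4273.3/1.282 = 3333.31.
Real regional output 2011 = 6252.6/1.442 = 4336.06.
Change = 4336.06/3333.31 − 1 = 0.3008.

30.08%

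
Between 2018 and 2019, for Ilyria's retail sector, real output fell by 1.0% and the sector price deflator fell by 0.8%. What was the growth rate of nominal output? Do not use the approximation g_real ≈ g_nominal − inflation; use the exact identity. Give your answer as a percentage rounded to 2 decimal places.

-1.79%

(1 + g_nom) = (1 + g_real)(1 + π) = 0.9900 × 0.9920 = 0.98208.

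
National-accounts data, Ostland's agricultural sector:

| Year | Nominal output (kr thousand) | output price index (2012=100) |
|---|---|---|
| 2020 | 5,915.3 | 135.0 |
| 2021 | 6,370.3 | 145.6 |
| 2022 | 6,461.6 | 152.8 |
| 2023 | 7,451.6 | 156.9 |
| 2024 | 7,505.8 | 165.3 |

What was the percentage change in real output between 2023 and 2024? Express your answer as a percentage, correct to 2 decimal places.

-4.39%

Real output 2023 = 7451.6/1.569 = 4749.27.
Real output 2024 = 7505.8/1.653 = 4540.71.
Change = 4540.71/4749.27 − 1 = -0.0439.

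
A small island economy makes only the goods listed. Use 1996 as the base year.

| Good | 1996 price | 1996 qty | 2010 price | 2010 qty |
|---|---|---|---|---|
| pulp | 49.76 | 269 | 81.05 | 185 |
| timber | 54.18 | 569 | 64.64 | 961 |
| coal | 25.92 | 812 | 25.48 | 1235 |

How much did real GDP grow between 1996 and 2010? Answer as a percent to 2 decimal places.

42.94%

Real GDP 1996 = Nominal GDP 1996 = 49.76·269 + 54.18·569 + 25.92·812 = 65260.90.
Real GDP 2010 (at 1996 prices) = 49.76·185 + 54.18·961 + 25.92·1235 = 93283.78.
Real growth = 93283.78/65260.90 − 1 = 0.4294.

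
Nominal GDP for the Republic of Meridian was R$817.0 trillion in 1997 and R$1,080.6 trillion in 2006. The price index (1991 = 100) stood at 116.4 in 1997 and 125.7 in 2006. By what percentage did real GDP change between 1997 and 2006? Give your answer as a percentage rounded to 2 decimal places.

Real GDP 1997 = 817.0 / 1.164 = 701.89.
Real GDP 2006 = 1080.6 / 1.257 = 859.67.
Real growth = 859.67 / 701.89 − 1 = 0.2248.

22.48%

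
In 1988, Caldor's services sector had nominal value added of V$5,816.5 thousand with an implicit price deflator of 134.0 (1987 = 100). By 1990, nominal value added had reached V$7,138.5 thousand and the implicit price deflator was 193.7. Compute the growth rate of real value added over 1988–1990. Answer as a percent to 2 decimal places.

Real value added 1988 = 5816.5 / 1.340 = 4340.67.
Real value added 1990 = 7138.5 / 1.937 = 3685.34.
Real growth = 3685.34 / 4340.67 − 1 = -0.1510.

-15.10%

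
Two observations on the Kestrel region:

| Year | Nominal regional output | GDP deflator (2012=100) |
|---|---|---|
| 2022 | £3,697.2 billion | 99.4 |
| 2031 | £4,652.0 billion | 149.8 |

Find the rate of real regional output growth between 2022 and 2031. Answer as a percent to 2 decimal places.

Real regional output 2022 = 3697.2 / 0.994 = 3719.52.
Real regional output 2031 = 4652.0 / 1.498 = 3105.47.
Real growth = 3105.47 / 3719.52 − 1 = -0.1651.

-16.51%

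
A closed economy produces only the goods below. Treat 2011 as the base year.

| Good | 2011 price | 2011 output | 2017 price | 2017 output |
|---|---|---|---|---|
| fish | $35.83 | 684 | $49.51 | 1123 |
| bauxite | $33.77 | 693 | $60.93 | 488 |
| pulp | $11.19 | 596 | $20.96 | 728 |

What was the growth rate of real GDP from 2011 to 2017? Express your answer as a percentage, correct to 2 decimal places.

18.84%

Real GDP 2011 = Nominal GDP 2011 = 35.83·684 + 33.77·693 + 11.19·596 = 54579.57.
Real GDP 2017 (at 2011 prices) = 35.83·1123 + 33.77·488 + 11.19·728 = 64863.17.
Real growth = 64863.17/54579.57 − 1 = 0.1884.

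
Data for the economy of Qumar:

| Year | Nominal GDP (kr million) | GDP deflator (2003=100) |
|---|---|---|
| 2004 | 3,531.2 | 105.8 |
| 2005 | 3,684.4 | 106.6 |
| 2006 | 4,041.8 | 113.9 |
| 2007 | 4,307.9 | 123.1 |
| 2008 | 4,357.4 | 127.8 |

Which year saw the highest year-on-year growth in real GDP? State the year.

2005

2005: real = 3684.4/1.066 = 3456.29; growth vs 2004 (3337.62) = 3.56%.
2006: real = 4041.8/1.139 = 3548.55; growth vs 2005 (3456.29) = 2.67%.
2007: real = 4307.9/1.231 = 3499.51; growth vs 2006 (3548.55) = -1.38%.
2008: real = 4357.4/1.278 = 3409.55; growth vs 2007 (3499.51) = -2.57%.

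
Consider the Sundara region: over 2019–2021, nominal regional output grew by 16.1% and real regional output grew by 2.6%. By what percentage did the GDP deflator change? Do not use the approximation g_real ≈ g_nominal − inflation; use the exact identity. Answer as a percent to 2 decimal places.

13.16%

(1 + g_nom) = (1 + g_real)(1 + π), so π = 1.1610 / 1.0260 − 1 = 0.13158.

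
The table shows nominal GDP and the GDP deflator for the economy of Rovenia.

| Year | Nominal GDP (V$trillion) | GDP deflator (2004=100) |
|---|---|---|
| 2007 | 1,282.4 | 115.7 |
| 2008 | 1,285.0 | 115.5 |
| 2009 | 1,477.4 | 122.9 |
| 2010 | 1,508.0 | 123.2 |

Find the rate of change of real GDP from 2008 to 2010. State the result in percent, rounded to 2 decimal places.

Real GDP 2008 = 1285.0/1.155 = 1112.55.
Real GDP 2010 = 1508.0/1.232 = 1224.03.
Change = 1224.03/1112.55 − 1 = 0.1002.

10.02%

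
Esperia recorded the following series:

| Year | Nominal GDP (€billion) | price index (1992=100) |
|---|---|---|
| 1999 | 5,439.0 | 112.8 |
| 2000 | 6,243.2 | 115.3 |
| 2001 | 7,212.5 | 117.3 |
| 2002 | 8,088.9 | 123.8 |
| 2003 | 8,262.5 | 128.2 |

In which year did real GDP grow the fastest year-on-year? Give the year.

2000: real = 6243.2/1.153 = 5414.74; growth vs 1999 (4821.81) = 12.30%.
2001: real = 7212.5/1.173 = 6148.76; growth vs 2000 (5414.74) = 13.56%.
2002: real = 8088.9/1.238 = 6533.84; growth vs 2001 (6148.76) = 6.26%.
2003: real = 8262.5/1.282 = 6445.01; growth vs 2002 (6533.84) = -1.36%.

2001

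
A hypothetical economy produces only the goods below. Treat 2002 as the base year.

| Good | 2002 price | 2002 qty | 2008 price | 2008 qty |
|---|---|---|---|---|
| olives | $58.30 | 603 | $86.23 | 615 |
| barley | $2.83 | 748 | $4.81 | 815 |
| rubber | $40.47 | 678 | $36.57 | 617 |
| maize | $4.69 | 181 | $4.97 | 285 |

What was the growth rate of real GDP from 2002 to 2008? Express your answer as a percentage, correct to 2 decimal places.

-1.67%

Real GDP 2002 = Nominal GDP 2002 = 58.30·603 + 2.83·748 + 40.47·678 + 4.69·181 = 65559.29.
Real GDP 2008 (at 2002 prices) = 58.30·615 + 2.83·815 + 40.47·617 + 4.69·285 = 64467.59.
Real growth = 64467.59/65559.29 − 1 = -0.0167.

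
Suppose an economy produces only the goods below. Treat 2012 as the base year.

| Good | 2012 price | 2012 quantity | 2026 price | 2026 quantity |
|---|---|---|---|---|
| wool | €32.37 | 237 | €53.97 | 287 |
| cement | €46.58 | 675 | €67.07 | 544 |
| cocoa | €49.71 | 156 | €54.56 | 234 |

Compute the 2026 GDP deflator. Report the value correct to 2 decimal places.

Nominal GDP 2026 = 53.97·287 + 67.07·544 + 54.56·234 = 64742.51.
Real GDP 2026 (at 2012 prices) = 32.37·287 + 46.58·544 + 49.71·234 = 46261.85.
Deflator = Nominal/Real × 100 = 64742.51/46261.85 × 100 = 139.948.

139.95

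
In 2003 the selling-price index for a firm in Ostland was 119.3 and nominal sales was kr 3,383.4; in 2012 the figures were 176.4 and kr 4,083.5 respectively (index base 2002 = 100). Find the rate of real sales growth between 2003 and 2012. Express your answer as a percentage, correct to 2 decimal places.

-18.38%

Deflate each year: 2003 → 3383.4/1.193 = 2836.04; 2012 → 4083.5/1.764 = 2314.91.
So real sales changed by 2314.91/2836.04 − 1 = -0.1838, i.e. -18.38%.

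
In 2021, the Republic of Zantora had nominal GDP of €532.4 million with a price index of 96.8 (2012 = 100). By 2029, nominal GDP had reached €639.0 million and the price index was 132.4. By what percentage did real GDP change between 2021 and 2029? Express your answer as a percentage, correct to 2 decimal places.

Real GDP 2021 = 532.4 / 0.968 = 550.00.
Real GDP 2029 = 639.0 / 1.324 = 482.63.
Real growth = 482.63 / 550.00 − 1 = -0.1225.

-12.25%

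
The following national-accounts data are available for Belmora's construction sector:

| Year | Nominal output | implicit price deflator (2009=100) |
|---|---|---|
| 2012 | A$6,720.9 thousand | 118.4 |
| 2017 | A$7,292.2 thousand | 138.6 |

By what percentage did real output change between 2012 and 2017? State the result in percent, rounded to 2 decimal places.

Deflate each year: 2012 → 6720.9/1.184 = 5676.44; 2017 → 7292.2/1.386 = 5261.33.
So real output changed by 5261.33/5676.44 − 1 = -0.0731, i.e. -7.31%.

-7.31%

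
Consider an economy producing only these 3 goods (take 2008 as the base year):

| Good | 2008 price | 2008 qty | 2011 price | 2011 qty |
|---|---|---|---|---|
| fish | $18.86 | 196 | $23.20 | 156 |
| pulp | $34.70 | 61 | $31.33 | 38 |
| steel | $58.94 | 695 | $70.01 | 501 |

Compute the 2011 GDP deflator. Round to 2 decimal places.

Nominal GDP 2011 = 23.20·156 + 31.33·38 + 70.01·501 = 39884.75.
Real GDP 2011 (at 2008 prices) = 18.86·156 + 34.70·38 + 58.94·501 = 33789.70.
Deflator = Nominal/Real × 100 = 39884.75/33789.70 × 100 = 118.038.

118.04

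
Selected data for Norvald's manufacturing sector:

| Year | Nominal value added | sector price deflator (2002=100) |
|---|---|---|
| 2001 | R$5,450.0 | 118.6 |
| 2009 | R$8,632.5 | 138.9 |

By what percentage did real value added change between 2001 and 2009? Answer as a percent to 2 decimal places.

Real value added 2001 = 5450.0 / 1.186 = 4595.28.
Real value added 2009 = 8632.5 / 1.389 = 6214.90.
Real growth = 6214.90 / 4595.28 − 1 = 0.3525.

35.25%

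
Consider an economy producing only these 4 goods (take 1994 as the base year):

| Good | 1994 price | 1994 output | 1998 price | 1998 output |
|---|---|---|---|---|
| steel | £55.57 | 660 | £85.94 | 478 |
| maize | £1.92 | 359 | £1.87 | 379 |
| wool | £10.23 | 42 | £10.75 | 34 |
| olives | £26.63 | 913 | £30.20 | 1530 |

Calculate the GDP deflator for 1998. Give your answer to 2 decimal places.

Nominal GDP 1998 = 85.94·478 + 1.87·379 + 10.75·34 + 30.20·1530 = 88359.55.
Real GDP 1998 (at 1994 prices) = 55.57·478 + 1.92·379 + 10.23·34 + 26.63·1530 = 68381.86.
Deflator = Nominal/Real × 100 = 88359.55/68381.86 × 100 = 129.215.

129.21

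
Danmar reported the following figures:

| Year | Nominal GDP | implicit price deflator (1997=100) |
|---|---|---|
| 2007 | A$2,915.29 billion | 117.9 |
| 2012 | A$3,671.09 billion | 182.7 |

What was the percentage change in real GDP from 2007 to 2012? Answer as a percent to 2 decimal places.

Real GDP 2007 = 2915.29 / 1.179 = 2472.68.
Real GDP 2012 = 3671.09 / 1.827 = 2009.35.
Real growth = 2009.35 / 2472.68 − 1 = -0.1874.

-18.74%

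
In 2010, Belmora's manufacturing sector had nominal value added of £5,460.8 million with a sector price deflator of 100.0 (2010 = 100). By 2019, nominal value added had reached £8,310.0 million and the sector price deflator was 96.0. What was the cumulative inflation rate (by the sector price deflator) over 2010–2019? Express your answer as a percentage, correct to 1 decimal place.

-4.0%

Price-level change = 96.0 / 100.0 − 1 = -0.0400.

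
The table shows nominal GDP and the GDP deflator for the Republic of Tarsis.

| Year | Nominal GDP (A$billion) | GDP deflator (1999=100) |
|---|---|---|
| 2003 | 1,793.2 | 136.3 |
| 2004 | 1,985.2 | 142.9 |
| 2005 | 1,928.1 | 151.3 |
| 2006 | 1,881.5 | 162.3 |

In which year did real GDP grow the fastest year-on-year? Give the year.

2004

2004: real = 1985.2/1.429 = 1389.22; growth vs 2003 (1315.63) = 5.59%.
2005: real = 1928.1/1.513 = 1274.36; growth vs 2004 (1389.22) = -8.27%.
2006: real = 1881.5/1.623 = 1159.27; growth vs 2005 (1274.36) = -9.03%.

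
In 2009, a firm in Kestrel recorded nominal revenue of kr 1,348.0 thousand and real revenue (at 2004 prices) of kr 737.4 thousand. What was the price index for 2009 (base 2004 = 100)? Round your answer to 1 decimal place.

price index = (Nominal / Real) × 100 = 1348.0 / 737.4 × 100 = 182.80.

182.8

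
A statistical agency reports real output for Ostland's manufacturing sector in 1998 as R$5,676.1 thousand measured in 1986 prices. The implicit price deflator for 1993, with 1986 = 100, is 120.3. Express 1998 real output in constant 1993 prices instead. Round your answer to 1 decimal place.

R$6,828.3 thousand

Real output in 1993 prices = Real output in 1986 prices × (P_1993/P_1986) = 5676.1 × 1.203 = 6828.35.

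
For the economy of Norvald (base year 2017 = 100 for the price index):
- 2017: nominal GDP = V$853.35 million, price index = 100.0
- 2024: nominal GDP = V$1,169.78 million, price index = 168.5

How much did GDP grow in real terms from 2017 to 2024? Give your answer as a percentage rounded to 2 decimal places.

-18.65%

Deflate each year: 2017 → 853.35/1.000 = 853.35; 2024 → 1169.78/1.685 = 694.23.
So real GDP changed by 694.23/853.35 − 1 = -0.1865, i.e. -18.65%.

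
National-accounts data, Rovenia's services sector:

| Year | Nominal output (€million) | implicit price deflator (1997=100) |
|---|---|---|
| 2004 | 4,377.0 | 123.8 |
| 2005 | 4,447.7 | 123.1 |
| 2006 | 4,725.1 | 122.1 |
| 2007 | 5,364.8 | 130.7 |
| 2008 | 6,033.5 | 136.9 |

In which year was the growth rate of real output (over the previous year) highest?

2005: real = 4447.7/1.231 = 3613.08; growth vs 2004 (3535.54) = 2.19%.
2006: real = 4725.1/1.221 = 3869.86; growth vs 2005 (3613.08) = 7.11%.
2007: real = 5364.8/1.307 = 4104.67; growth vs 2006 (3869.86) = 6.07%.
2008: real = 6033.5/1.369 = 4407.23; growth vs 2007 (4104.67) = 7.37%.

2008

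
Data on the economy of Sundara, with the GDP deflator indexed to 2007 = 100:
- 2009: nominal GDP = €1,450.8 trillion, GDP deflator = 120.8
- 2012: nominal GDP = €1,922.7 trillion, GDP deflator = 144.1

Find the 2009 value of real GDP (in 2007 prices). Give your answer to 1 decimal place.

€1,201.0 trillion

Real GDP = Nominal / (GDP deflator/100) = 1450.8 / 1.208 = 1200.99.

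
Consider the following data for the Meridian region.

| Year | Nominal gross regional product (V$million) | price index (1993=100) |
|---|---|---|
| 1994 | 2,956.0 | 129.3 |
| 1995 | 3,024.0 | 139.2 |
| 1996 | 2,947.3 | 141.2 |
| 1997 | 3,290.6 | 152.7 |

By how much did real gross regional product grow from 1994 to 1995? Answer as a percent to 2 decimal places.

Real gross regional product 1994 = 2956.0/1.293 = 2286.16.
Real gross regional product 1995 = 3024.0/1.392 = 2172.41.
Change = 2172.41/2286.16 − 1 = -0.0498.

-4.98%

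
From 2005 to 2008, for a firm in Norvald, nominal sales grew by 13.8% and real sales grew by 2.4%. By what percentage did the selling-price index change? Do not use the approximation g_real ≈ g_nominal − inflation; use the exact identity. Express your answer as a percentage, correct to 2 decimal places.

(1 + g_nom) = (1 + g_real)(1 + π), so π = 1.1380 / 1.0240 − 1 = 0.11133.

11.13%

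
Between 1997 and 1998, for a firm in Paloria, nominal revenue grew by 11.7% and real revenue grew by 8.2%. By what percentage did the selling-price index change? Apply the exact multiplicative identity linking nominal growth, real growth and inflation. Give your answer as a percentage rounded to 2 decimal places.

(1 + g_nom) = (1 + g_real)(1 + π), so π = 1.1170 / 1.0820 − 1 = 0.03235.

3.23%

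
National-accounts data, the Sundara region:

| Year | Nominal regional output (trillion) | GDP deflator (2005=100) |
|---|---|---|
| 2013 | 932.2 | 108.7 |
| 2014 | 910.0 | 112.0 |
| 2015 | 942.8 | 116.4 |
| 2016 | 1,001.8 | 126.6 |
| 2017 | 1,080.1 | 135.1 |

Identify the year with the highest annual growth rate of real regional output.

2017

2014: real = 910.0/1.120 = 812.50; growth vs 2013 (857.59) = -5.26%.
2015: real = 942.8/1.164 = 809.97; growth vs 2014 (812.50) = -0.31%.
2016: real = 1001.8/1.266 = 791.31; growth vs 2015 (809.97) = -2.30%.
2017: real = 1080.1/1.351 = 799.48; growth vs 2016 (791.31) = 1.03%.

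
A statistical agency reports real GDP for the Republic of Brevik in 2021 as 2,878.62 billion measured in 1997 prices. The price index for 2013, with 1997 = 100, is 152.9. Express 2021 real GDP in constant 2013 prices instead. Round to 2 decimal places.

Real GDP in 2013 prices = Real GDP in 1997 prices × (P_2013/P_1997) = 2878.62 × 1.529 = 4401.41.

4,401.41 billion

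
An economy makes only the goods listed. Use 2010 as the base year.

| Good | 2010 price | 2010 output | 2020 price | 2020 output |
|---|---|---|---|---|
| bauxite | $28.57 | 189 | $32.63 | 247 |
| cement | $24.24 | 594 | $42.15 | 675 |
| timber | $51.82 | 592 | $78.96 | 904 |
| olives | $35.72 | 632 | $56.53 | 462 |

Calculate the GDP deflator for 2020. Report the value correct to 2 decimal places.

Nominal GDP 2020 = 32.63·247 + 42.15·675 + 78.96·904 + 56.53·462 = 134007.56.
Real GDP 2020 (at 2010 prices) = 28.57·247 + 24.24·675 + 51.82·904 + 35.72·462 = 86766.71.
Deflator = Nominal/Real × 100 = 134007.56/86766.71 × 100 = 154.446.

154.45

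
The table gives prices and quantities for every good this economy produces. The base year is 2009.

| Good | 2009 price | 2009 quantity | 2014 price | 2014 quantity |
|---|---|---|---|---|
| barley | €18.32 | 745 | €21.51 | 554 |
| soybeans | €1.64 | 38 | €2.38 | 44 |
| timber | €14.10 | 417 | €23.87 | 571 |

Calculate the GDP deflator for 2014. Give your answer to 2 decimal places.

Nominal GDP 2014 = 21.51·554 + 2.38·44 + 23.87·571 = 25651.03.
Real GDP 2014 (at 2009 prices) = 18.32·554 + 1.64·44 + 14.10·571 = 18272.54.
Deflator = Nominal/Real × 100 = 25651.03/18272.54 × 100 = 140.380.

140.38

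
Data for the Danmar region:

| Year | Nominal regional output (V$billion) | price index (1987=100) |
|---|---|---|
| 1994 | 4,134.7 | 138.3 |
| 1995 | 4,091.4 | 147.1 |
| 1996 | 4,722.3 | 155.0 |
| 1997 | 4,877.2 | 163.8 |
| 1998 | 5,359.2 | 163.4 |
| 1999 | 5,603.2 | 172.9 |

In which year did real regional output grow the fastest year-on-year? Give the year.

1995: real = 4091.4/1.471 = 2781.37; growth vs 1994 (2989.66) = -6.97%.
1996: real = 4722.3/1.550 = 3046.65; growth vs 1995 (2781.37) = 9.54%.
1997: real = 4877.2/1.638 = 2977.53; growth vs 1996 (3046.65) = -2.27%.
1998: real = 5359.2/1.634 = 3279.80; growth vs 1997 (2977.53) = 10.15%.
1999: real = 5603.2/1.729 = 3240.72; growth vs 1998 (3279.80) = -1.19%.

1998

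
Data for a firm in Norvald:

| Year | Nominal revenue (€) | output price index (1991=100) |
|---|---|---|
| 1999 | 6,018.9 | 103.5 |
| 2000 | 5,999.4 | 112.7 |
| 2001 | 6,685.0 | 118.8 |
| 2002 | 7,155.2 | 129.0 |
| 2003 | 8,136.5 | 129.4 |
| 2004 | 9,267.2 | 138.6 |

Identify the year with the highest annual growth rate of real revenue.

2003

2000: real = 5999.4/1.127 = 5323.34; growth vs 1999 (5815.36) = -8.46%.
2001: real = 6685.0/1.188 = 5627.10; growth vs 2000 (5323.34) = 5.71%.
2002: real = 7155.2/1.290 = 5546.67; growth vs 2001 (5627.10) = -1.43%.
2003: real = 8136.5/1.294 = 6287.87; growth vs 2002 (5546.67) = 13.36%.
2004: real = 9267.2/1.386 = 6686.29; growth vs 2003 (6287.87) = 6.34%.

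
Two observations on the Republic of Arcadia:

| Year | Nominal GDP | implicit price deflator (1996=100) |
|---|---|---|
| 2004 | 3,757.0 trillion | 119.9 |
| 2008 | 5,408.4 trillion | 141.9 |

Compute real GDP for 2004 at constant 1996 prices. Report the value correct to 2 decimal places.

Real GDP = Nominal / (implicit price deflator/100) = 3757.0 / 1.199 = 3133.44.

3,133.44 trillion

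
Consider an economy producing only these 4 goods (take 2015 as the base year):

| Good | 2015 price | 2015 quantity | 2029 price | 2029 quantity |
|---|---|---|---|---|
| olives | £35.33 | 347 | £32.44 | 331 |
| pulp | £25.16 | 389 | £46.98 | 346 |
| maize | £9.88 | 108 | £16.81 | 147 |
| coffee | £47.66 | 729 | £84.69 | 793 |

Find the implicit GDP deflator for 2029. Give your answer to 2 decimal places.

Nominal GDP 2029 = 32.44·331 + 46.98·346 + 16.81·147 + 84.69·793 = 96622.96.
Real GDP 2029 (at 2015 prices) = 35.33·331 + 25.16·346 + 9.88·147 + 47.66·793 = 59646.33.
Deflator = Nominal/Real × 100 = 96622.96/59646.33 × 100 = 161.993.

161.99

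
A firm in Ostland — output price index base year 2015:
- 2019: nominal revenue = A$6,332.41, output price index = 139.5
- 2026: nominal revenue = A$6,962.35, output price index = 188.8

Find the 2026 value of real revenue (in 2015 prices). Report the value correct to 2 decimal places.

Real revenue = Nominal / (output price index/100) = 6962.35 / 1.888 = 3687.69.

A$3,687.69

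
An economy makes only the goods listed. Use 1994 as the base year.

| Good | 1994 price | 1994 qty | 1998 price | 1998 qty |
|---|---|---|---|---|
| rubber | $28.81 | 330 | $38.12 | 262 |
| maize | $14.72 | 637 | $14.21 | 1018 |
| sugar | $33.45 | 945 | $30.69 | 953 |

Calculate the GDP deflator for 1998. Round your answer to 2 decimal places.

Nominal GDP 1998 = 38.12·262 + 14.21·1018 + 30.69·953 = 53700.79.
Real GDP 1998 (at 1994 prices) = 28.81·262 + 14.72·1018 + 33.45·953 = 54411.03.
Deflator = Nominal/Real × 100 = 53700.79/54411.03 × 100 = 98.695.

98.69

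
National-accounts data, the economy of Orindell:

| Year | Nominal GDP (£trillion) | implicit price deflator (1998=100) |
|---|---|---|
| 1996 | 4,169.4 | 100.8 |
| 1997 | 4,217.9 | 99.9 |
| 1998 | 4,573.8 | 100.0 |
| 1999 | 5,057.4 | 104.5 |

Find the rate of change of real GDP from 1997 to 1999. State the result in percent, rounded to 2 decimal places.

14.63%

Real GDP 1997 = 4217.9/0.999 = 4222.12.
Real GDP 1999 = 5057.4/1.045 = 4839.62.
Change = 4839.62/4222.12 − 1 = 0.1463.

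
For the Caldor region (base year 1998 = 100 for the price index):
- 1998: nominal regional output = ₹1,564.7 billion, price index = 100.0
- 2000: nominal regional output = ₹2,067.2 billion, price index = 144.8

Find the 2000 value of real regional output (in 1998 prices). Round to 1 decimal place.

₹1,427.6 billion

Real regional output = Nominal / (price index/100) = 2067.2 / 1.448 = 1427.62.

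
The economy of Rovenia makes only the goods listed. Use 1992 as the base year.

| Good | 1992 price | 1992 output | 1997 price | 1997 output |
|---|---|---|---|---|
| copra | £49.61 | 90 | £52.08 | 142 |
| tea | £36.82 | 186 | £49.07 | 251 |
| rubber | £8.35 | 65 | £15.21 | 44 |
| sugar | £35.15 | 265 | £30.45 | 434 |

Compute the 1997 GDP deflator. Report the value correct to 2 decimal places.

Nominal GDP 1997 = 52.08·142 + 49.07·251 + 15.21·44 + 30.45·434 = 33596.47.
Real GDP 1997 (at 1992 prices) = 49.61·142 + 36.82·251 + 8.35·44 + 35.15·434 = 31908.94.
Deflator = Nominal/Real × 100 = 33596.47/31908.94 × 100 = 105.289.

105.29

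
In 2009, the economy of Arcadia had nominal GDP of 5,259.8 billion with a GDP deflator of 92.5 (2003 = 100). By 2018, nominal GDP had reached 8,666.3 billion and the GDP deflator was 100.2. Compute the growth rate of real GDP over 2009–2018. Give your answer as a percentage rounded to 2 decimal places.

Real GDP 2009 = 5259.8 / 0.925 = 5686.27.
Real GDP 2018 = 8666.3 / 1.002 = 8649.00.
Real growth = 8649.00 / 5686.27 − 1 = 0.5210.

52.10%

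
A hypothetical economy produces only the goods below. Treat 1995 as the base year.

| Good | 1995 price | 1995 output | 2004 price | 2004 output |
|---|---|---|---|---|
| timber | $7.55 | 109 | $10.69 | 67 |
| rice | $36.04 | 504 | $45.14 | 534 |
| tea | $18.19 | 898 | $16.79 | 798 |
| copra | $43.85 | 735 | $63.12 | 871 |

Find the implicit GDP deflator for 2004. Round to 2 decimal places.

128.62

Nominal GDP 2004 = 10.69·67 + 45.14·534 + 16.79·798 + 63.12·871 = 93196.93.
Real GDP 2004 (at 1995 prices) = 7.55·67 + 36.04·534 + 18.19·798 + 43.85·871 = 72460.18.
Deflator = Nominal/Real × 100 = 93196.93/72460.18 × 100 = 128.618.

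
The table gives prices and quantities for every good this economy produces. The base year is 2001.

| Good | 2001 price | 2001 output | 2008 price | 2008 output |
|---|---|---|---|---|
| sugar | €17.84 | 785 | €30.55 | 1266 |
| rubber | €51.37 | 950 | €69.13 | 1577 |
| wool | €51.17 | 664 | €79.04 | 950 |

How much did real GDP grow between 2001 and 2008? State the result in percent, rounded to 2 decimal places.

57.27%

Real GDP 2001 = Nominal GDP 2001 = 17.84·785 + 51.37·950 + 51.17·664 = 96782.78.
Real GDP 2008 (at 2001 prices) = 17.84·1266 + 51.37·1577 + 51.17·950 = 152207.43.
Real growth = 152207.43/96782.78 − 1 = 0.5727.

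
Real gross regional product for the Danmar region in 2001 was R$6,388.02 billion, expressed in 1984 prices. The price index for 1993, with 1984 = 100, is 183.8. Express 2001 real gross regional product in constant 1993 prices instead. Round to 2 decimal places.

Real gross regional product in 1993 prices = Real gross regional product in 1984 prices × (P_1993/P_1984) = 6388.02 × 1.838 = 11741.18.

R$11,741.18 billion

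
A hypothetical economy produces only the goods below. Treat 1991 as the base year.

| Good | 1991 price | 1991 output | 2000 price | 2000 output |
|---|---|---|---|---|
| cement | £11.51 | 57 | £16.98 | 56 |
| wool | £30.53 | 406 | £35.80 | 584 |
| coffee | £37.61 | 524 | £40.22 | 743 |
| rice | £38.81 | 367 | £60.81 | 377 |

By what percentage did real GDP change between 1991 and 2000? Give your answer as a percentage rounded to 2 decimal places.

29.89%

Real GDP 1991 = Nominal GDP 1991 = 11.51·57 + 30.53·406 + 37.61·524 + 38.81·367 = 47002.16.
Real GDP 2000 (at 1991 prices) = 11.51·56 + 30.53·584 + 37.61·743 + 38.81·377 = 61049.68.
Real growth = 61049.68/47002.16 − 1 = 0.2989.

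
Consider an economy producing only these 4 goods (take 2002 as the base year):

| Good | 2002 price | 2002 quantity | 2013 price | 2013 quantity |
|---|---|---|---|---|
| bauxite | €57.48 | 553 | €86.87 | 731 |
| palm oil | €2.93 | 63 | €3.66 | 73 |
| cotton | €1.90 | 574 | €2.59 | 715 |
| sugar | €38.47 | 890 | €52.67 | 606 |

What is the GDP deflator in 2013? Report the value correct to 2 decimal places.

Nominal GDP 2013 = 86.87·731 + 3.66·73 + 2.59·715 + 52.67·606 = 97539.02.
Real GDP 2013 (at 2002 prices) = 57.48·731 + 2.93·73 + 1.90·715 + 38.47·606 = 66903.09.
Deflator = Nominal/Real × 100 = 97539.02/66903.09 × 100 = 145.792.

145.79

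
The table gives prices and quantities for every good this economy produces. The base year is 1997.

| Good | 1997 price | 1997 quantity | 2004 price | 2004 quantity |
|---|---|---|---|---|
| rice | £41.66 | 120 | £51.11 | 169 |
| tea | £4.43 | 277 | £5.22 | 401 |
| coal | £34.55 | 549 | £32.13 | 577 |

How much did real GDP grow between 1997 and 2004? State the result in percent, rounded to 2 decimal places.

Real GDP 1997 = Nominal GDP 1997 = 41.66·120 + 4.43·277 + 34.55·549 = 25194.26.
Real GDP 2004 (at 1997 prices) = 41.66·169 + 4.43·401 + 34.55·577 = 28752.32.
Real growth = 28752.32/25194.26 − 1 = 0.1412.

14.12%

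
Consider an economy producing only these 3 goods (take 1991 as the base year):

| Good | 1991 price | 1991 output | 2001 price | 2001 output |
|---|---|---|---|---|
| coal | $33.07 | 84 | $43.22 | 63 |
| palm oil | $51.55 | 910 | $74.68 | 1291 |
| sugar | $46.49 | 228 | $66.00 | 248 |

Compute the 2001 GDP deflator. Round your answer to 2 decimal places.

144.08

Nominal GDP 2001 = 43.22·63 + 74.68·1291 + 66.00·248 = 115502.74.
Real GDP 2001 (at 1991 prices) = 33.07·63 + 51.55·1291 + 46.49·248 = 80163.98.
Deflator = Nominal/Real × 100 = 115502.74/80163.98 × 100 = 144.083.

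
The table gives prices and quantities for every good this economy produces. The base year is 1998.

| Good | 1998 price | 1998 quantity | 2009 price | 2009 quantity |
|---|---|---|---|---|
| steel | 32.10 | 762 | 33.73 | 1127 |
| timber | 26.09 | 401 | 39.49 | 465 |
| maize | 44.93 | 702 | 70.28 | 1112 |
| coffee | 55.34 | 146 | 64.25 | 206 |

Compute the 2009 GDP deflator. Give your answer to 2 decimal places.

134.73

Nominal GDP 2009 = 33.73·1127 + 39.49·465 + 70.28·1112 + 64.25·206 = 147763.42.
Real GDP 2009 (at 1998 prices) = 32.10·1127 + 26.09·465 + 44.93·1112 + 55.34·206 = 109670.75.
Deflator = Nominal/Real × 100 = 147763.42/109670.75 × 100 = 134.734.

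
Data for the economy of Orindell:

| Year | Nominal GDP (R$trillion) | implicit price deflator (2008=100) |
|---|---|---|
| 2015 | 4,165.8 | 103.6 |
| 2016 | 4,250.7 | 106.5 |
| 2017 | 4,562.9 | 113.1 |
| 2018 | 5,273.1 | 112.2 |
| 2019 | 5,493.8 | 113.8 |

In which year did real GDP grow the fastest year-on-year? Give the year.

2018

2016: real = 4250.7/1.065 = 3991.27; growth vs 2015 (4021.04) = -0.74%.
2017: real = 4562.9/1.131 = 4034.39; growth vs 2016 (3991.27) = 1.08%.
2018: real = 5273.1/1.122 = 4699.73; growth vs 2017 (4034.39) = 16.49%.
2019: real = 5493.8/1.138 = 4827.59; growth vs 2018 (4699.73) = 2.72%.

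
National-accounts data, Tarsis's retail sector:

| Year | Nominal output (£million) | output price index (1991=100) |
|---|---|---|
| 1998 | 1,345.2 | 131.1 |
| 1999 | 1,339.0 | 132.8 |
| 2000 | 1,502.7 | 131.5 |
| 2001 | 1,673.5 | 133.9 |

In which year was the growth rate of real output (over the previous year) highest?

2000

1999: real = 1339.0/1.328 = 1008.28; growth vs 1998 (1026.09) = -1.74%.
2000: real = 1502.7/1.315 = 1142.74; growth vs 1999 (1008.28) = 13.34%.
2001: real = 1673.5/1.339 = 1249.81; growth vs 2000 (1142.74) = 9.37%.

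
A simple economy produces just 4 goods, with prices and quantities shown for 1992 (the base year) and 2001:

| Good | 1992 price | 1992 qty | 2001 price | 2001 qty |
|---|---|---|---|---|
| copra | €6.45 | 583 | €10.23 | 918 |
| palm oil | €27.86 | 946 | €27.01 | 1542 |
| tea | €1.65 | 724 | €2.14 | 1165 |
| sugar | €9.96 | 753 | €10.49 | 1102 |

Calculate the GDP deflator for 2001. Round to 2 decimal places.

Nominal GDP 2001 = 10.23·918 + 27.01·1542 + 2.14·1165 + 10.49·1102 = 65093.64.
Real GDP 2001 (at 1992 prices) = 6.45·918 + 27.86·1542 + 1.65·1165 + 9.96·1102 = 61779.39.
Deflator = Nominal/Real × 100 = 65093.64/61779.39 × 100 = 105.365.

105.36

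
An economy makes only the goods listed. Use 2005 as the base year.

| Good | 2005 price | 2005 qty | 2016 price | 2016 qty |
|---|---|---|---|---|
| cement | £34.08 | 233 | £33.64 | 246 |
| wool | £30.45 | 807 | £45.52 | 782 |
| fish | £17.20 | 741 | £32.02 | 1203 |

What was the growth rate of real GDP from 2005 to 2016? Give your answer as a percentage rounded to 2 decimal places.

16.85%

Real GDP 2005 = Nominal GDP 2005 = 34.08·233 + 30.45·807 + 17.20·741 = 45258.99.
Real GDP 2016 (at 2005 prices) = 34.08·246 + 30.45·782 + 17.20·1203 = 52887.18.
Real growth = 52887.18/45258.99 − 1 = 0.1685.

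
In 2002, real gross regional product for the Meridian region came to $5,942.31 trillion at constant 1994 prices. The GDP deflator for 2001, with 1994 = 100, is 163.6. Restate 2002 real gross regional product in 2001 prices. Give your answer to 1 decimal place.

$9,721.6 trillion

Real gross regional product in 2001 prices = Real gross regional product in 1994 prices × (P_2001/P_1994) = 5942.31 × 1.636 = 9721.62.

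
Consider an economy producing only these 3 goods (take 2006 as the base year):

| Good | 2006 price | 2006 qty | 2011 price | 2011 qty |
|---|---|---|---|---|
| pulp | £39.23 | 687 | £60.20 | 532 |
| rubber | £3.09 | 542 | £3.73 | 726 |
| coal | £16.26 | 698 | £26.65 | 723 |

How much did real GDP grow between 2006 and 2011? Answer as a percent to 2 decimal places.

-12.77%

Real GDP 2006 = Nominal GDP 2006 = 39.23·687 + 3.09·542 + 16.26·698 = 39975.27.
Real GDP 2011 (at 2006 prices) = 39.23·532 + 3.09·726 + 16.26·723 = 34869.68.
Real growth = 34869.68/39975.27 − 1 = -0.1277.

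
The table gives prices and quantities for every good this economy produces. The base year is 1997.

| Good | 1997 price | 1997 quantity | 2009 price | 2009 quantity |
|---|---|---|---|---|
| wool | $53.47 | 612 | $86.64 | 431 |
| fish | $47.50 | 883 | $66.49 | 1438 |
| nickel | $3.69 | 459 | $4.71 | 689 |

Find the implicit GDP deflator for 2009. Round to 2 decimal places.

Nominal GDP 2009 = 86.64·431 + 66.49·1438 + 4.71·689 = 136199.65.
Real GDP 2009 (at 1997 prices) = 53.47·431 + 47.50·1438 + 3.69·689 = 93892.98.
Deflator = Nominal/Real × 100 = 136199.65/93892.98 × 100 = 145.058.

145.06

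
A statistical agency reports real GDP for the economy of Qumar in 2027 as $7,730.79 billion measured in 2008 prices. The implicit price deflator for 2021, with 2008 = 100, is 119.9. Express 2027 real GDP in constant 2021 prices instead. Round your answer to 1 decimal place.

$9,269.2 billion

Real GDP in 2021 prices = Real GDP in 2008 prices × (P_2021/P_2008) = 7730.79 × 1.199 = 9269.22.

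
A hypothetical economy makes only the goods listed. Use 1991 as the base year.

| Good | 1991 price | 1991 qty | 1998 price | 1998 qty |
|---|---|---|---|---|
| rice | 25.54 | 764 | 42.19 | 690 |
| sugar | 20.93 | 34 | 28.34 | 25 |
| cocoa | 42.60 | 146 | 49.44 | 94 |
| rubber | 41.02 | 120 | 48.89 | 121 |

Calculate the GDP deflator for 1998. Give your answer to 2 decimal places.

Nominal GDP 1998 = 42.19·690 + 28.34·25 + 49.44·94 + 48.89·121 = 40382.65.
Real GDP 1998 (at 1991 prices) = 25.54·690 + 20.93·25 + 42.60·94 + 41.02·121 = 27113.67.
Deflator = Nominal/Real × 100 = 40382.65/27113.67 × 100 = 148.938.

148.94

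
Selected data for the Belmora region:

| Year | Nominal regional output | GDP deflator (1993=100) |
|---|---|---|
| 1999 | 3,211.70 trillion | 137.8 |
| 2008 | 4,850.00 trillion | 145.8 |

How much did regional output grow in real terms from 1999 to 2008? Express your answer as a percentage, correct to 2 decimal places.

42.72%

Real regional output 1999 = 3211.70 / 1.378 = 2330.70.
Real regional output 2008 = 4850.00 / 1.458 = 3326.47.
Real growth = 3326.47 / 2330.70 − 1 = 0.4272.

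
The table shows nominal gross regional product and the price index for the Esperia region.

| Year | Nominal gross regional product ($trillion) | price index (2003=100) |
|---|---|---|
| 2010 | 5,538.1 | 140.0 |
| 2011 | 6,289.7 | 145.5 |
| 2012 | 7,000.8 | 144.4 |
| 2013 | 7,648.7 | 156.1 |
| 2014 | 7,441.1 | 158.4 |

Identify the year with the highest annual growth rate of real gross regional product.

2012

2011: real = 6289.7/1.455 = 4322.82; growth vs 2010 (3955.79) = 9.28%.
2012: real = 7000.8/1.444 = 4848.20; growth vs 2011 (4322.82) = 12.15%.
2013: real = 7648.7/1.561 = 4899.87; growth vs 2012 (4848.20) = 1.07%.
2014: real = 7441.1/1.584 = 4697.66; growth vs 2013 (4899.87) = -4.13%.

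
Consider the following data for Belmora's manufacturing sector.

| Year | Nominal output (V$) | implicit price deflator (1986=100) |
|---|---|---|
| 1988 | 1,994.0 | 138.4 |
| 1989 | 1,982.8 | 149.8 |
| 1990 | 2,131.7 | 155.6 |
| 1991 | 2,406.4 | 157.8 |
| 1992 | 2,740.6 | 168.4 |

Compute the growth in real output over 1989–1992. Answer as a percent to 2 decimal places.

Real output 1989 = 1982.8/1.498 = 1323.63.
Real output 1992 = 2740.6/1.684 = 1627.43.
Change = 1627.43/1323.63 − 1 = 0.2295.

22.95%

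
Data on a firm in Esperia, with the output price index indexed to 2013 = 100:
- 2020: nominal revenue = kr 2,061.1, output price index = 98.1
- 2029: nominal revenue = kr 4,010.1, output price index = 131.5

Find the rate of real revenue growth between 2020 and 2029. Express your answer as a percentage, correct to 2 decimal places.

45.14%

Real revenue 2020 = 2061.1 / 0.981 = 2101.02.
Real revenue 2029 = 4010.1 / 1.315 = 3049.51.
Real growth = 3049.51 / 2101.02 − 1 = 0.4514.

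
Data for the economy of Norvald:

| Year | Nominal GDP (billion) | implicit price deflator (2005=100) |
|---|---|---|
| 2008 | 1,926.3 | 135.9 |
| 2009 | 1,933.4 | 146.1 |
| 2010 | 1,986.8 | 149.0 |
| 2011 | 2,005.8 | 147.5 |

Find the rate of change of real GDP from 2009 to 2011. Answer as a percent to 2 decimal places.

Real GDP 2009 = 1933.4/1.461 = 1323.34.
Real GDP 2011 = 2005.8/1.475 = 1359.86.
Change = 1359.86/1323.34 − 1 = 0.0276.

2.76%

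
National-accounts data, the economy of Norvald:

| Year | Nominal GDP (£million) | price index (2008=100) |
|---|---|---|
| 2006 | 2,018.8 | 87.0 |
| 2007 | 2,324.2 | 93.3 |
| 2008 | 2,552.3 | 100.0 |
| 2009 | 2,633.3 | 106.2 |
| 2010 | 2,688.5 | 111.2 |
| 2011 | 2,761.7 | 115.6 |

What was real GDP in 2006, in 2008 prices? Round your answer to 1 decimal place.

£2,320.5 million

Real GDP 2006 = 2018.8 / 0.870 = 2320.46.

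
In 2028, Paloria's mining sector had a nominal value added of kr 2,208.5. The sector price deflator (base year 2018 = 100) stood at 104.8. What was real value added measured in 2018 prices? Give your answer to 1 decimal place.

kr 2,107.3

Real value added = Nominal / (sector price deflator/100) = 2208.5 / 1.048 = 2107.35.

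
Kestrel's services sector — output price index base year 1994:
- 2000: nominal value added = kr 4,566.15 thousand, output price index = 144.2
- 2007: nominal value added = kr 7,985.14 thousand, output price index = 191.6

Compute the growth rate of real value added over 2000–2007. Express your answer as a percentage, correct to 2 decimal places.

31.61%

Deflate each year: 2000 → 4566.15/1.442 = 3166.54; 2007 → 7985.14/1.916 = 4167.61.
So real value added changed by 4167.61/3166.54 − 1 = 0.3161, i.e. 31.61%.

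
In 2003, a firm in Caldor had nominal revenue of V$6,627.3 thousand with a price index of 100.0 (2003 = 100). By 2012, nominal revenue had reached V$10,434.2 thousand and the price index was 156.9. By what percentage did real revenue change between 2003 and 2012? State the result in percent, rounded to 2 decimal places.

Deflate each year: 2003 → 6627.3/1.000 = 6627.30; 2012 → 10434.2/1.569 = 6650.22.
So real revenue changed by 6650.22/6627.30 − 1 = 0.0035, i.e. 0.35%.

0.35%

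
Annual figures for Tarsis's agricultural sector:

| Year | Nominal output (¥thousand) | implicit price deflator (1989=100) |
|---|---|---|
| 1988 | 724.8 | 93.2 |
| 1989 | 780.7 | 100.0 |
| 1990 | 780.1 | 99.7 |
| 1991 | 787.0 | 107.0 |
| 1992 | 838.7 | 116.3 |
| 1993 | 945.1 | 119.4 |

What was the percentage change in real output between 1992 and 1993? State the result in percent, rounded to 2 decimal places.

9.76%

Real output 1992 = 838.7/1.163 = 721.15.
Real output 1993 = 945.1/1.194 = 791.54.
Change = 791.54/721.15 − 1 = 0.0976.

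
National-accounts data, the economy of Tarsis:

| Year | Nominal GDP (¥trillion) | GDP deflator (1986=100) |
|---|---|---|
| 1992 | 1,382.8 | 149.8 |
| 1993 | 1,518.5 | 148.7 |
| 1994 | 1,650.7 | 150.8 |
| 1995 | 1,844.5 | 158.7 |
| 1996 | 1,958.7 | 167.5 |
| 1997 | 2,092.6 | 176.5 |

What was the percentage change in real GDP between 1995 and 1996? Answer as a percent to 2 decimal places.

0.61%

Real GDP 1995 = 1844.5/1.587 = 1162.26.
Real GDP 1996 = 1958.7/1.675 = 1169.37.
Change = 1169.37/1162.26 − 1 = 0.0061.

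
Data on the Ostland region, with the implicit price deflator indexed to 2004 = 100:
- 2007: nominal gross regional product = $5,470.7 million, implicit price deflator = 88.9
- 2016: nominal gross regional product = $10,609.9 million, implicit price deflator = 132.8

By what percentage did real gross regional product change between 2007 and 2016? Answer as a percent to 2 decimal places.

29.83%

Real gross regional product 2007 = 5470.7 / 0.889 = 6153.77.
Real gross regional product 2016 = 10609.9 / 1.328 = 7989.38.
Real growth = 7989.38 / 6153.77 − 1 = 0.2983.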